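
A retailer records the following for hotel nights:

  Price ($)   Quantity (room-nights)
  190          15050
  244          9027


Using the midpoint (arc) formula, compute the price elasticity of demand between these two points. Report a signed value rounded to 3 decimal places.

-2.011

%ΔQ = (9027 − 15050) / [(15050 + 9027)/2] = -6023/12038.5 = -0.500311…
%ΔP = (244 − 190) / [(190 + 244)/2] = 54/217 = 0.248847…
Arc Ed = %ΔQ / %ΔP = (-6023/12038.5) / (54/217) = -2.01051…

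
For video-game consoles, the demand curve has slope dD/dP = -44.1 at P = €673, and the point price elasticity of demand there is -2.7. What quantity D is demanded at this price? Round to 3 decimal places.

10992.333

Ed = (dD/dP)·(P/D) ⇒ D = (dD/dP)·P/Ed = (-44.1)·673/(-2.7) = 10992.33333…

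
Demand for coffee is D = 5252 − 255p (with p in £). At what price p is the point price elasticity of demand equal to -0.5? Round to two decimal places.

6.87

Ed = −255p/(5252 − 255p). Set this equal to -0.5:
255p = 0.5·(5252 − 255p) ⇒ 255p(1 + 0.5) = 0.5·5252
p = 0.5·5252 / (255·1.5) = 6.8653…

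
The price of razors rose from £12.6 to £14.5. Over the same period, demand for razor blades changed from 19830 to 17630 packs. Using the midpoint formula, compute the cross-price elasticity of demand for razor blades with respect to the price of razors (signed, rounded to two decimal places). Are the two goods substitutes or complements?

%ΔQ_{razor blades} = (17630 − 19830)/avg = -2200/18730 = -0.117458…
%ΔP_{razors} = (14.5 − 12.6)/avg = 1.9/13.55 = 0.140221…
E_cross = (-2200/18730) / (1.9/13.55) = -0.8376…
E_cross < 0 ⇒ the goods are complements.

-0.84; complements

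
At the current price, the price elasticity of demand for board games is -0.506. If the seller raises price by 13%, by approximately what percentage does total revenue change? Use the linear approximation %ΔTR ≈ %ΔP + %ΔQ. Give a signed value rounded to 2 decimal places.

+6.42%

%ΔQ ≈ Ed × %ΔP = (-0.506) × (+13%) = -6.5780%
%ΔTR ≈ %ΔP + %ΔQ = (+13%) + (-6.5780%) = +6.4220%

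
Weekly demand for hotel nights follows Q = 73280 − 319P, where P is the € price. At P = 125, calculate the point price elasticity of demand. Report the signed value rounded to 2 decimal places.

-1.19

dQ/dP = −319. At P = 125, Q = 73280 − 319(125) = 33405.
Ed = (dQ/dP)·(P/Q) = −319 × (125/33405) = -1.1936…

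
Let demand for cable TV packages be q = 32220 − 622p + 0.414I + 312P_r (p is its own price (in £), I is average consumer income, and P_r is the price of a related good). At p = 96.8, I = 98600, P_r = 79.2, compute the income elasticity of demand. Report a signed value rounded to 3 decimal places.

1.087

At the given values, q = 32220 − 622(96.8) + 0.414(98600) + 312(79.2) = 37541.2.
∂q/∂I = 0.414.
E = (0.414) × (98600/37541.2) = 1.08734…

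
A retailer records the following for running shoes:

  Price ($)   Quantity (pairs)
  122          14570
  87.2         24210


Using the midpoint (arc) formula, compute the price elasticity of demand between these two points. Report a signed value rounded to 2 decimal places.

-1.49

%ΔQ = (24210 − 14570) / [(14570 + 24210)/2] = 9640/19390 = 0.497163…
%ΔP = (87.2 − 122) / [(122 + 87.2)/2] = -34.8/104.6 = -0.332695…
Arc Ed = %ΔQ / %ΔP = (9640/19390) / (-34.8/104.6) = -1.4943…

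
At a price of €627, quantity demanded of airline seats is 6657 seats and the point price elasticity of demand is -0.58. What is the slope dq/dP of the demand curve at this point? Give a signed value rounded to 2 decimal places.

Ed = (dq/dP)·(P/q) ⇒ dq/dP = Ed·q/P = (-0.58)·6657/627 = -6.1579…

-6.16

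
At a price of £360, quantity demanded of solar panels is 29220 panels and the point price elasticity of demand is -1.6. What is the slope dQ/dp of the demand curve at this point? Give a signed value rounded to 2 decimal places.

-129.87

Ed = (dQ/dp)·(p/Q) ⇒ dQ/dp = Ed·Q/p = (-1.6)·29220/360 = -129.8666…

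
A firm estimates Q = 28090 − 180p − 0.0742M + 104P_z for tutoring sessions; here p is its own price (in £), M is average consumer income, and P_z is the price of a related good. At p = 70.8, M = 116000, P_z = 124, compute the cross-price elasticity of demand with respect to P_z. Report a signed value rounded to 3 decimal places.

At the given values, Q = 28090 − 180(70.8) − 0.0742(116000) + 104(124) = 19634.8.
∂Q/∂P_z = 104.
E = (104) × (124/19634.8) = 0.65679…

0.657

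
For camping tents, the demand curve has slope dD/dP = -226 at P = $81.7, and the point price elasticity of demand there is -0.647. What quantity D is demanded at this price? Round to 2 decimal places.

28538.18

Ed = (dD/dP)·(P/D) ⇒ D = (dD/dP)·P/Ed = (-226)·81.7/(-0.647) = 28538.1761…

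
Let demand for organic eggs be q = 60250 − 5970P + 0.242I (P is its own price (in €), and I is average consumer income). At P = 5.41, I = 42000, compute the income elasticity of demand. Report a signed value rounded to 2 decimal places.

0.27

At the given values, q = 60250 − 5970(5.41) + 0.242(42000) = 38116.3.
∂q/∂I = 0.242.
E = (0.242) × (42000/38116.3) = 0.2666…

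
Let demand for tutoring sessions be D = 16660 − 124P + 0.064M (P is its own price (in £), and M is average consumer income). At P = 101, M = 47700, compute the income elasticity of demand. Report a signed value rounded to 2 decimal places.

0.42

At the given values, D = 16660 − 124(101) + 0.064(47700) = 7188.8.
∂D/∂M = 0.064.
E = (0.064) × (47700/7188.8) = 0.4246…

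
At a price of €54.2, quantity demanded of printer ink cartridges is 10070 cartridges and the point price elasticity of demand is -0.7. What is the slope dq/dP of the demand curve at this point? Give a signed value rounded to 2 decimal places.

-130.06

Ed = (dq/dP)·(P/q) ⇒ dq/dP = Ed·q/P = (-0.7)·10070/54.2 = -130.0553…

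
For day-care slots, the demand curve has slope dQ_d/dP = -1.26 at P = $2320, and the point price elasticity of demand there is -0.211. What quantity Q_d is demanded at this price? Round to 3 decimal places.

13854.028

Ed = (dQ_d/dP)·(P/Q_d) ⇒ Q_d = (dQ_d/dP)·P/Ed = (-1.26)·2320/(-0.211) = 13854.02843…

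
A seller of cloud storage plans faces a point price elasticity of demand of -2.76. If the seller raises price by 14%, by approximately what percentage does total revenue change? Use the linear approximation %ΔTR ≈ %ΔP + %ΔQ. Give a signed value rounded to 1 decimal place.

-24.6%

%ΔQ ≈ Ed × %ΔP = (-2.76) × (+14%) = -38.6400%
%ΔTR ≈ %ΔP + %ΔQ = (+14%) + (-38.6400%) = -24.6400%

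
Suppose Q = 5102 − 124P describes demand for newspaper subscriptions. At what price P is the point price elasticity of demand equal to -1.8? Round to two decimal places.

26.45

Ed = −124P/(5102 − 124P). Set this equal to -1.8:
124P = 1.8·(5102 − 124P) ⇒ 124P(1 + 1.8) = 1.8·5102
P = 1.8·5102 / (124·2.8) = 26.4504…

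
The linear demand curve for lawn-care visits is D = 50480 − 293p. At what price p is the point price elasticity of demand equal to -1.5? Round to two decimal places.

Ed = −293p/(50480 − 293p). Set this equal to -1.5:
293p = 1.5·(50480 − 293p) ⇒ 293p(1 + 1.5) = 1.5·50480
p = 1.5·50480 / (293·2.5) = 103.3720…

103.37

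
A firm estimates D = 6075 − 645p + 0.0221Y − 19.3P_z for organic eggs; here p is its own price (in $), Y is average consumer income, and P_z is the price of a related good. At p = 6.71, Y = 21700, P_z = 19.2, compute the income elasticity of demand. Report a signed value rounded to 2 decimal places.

0.26

At the given values, D = 6075 − 645(6.71) + 0.0221(21700) − 19.3(19.2) = 1856.06.
∂D/∂Y = 0.0221.
E = (0.0221) × (21700/1856.06) = 0.2583…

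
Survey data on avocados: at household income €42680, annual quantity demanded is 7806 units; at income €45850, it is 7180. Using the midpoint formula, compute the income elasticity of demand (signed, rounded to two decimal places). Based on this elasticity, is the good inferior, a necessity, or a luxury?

%ΔQ = (7180 − 7806)/[( 7806 + 7180)/2] = -626/7493 = -0.083544…
%ΔIncome = (45850 − 42680)/[( 42680 + 45850)/2] = 3170/44265 = 0.071614…
E_income = (-626/7493) / (3170/44265) = -1.1665…
E_income < 0 ⇒ inferior good.

-1.17; inferior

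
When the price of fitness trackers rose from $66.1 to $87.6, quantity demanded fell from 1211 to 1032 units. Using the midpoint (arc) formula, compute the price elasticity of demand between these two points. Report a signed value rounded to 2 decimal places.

%ΔQ = (1032 − 1211) / [(1211 + 1032)/2] = -179/1121.5 = -0.159607…
%ΔP = (87.6 − 66.1) / [(66.1 + 87.6)/2] = 21.5/76.85 = 0.279765…
Arc Ed = %ΔQ / %ΔP = (-179/1121.5) / (21.5/76.85) = -0.5705…

-0.57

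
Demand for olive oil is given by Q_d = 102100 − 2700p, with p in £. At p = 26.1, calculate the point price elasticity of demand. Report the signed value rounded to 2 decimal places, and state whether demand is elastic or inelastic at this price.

dQ_d/dp = −2700. At p = 26.1, Q_d = 102100 − 2700(26.1) = 31630.
Ed = (dQ_d/dp)·(p/Q_d) = −2700 × (26.1/31630) = -2.2279…
|Ed| = 2.23 > 1, so demand is elastic.

-2.23; elastic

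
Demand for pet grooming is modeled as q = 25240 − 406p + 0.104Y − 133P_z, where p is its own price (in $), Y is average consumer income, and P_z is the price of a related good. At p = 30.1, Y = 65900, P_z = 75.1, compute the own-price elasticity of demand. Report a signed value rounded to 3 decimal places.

-1.236

At the given values, q = 25240 − 406(30.1) + 0.104(65900) − 133(75.1) = 9884.7.
∂q/∂p = −406.
E = (-406) × (30.1/9884.7) = -1.23631…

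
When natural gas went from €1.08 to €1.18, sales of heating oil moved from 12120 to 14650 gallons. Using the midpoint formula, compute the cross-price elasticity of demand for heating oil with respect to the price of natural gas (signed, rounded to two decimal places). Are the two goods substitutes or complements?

%ΔQ_{heating oil} = (14650 − 12120)/avg = 2530/13385 = 0.189017…
%ΔP_{natural gas} = (1.18 − 1.08)/avg = 0.1/1.13 = 0.088495…
E_cross = (2530/13385) / (0.1/1.13) = 2.1358…
E_cross > 0 ⇒ the goods are substitutes.

2.14; substitutes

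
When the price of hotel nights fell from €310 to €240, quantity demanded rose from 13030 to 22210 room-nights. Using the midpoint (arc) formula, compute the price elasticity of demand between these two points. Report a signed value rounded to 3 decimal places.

%ΔQ = (22210 − 13030) / [(13030 + 22210)/2] = 9180/17620 = 0.520998…
%ΔP = (240 − 310) / [(310 + 240)/2] = -70/275 = -0.254545…
Arc Ed = %ΔQ / %ΔP = (9180/17620) / (-70/275) = -2.04678…

-2.047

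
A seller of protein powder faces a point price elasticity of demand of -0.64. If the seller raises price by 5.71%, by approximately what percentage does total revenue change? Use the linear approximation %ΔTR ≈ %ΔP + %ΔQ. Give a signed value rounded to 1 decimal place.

+2.1%

%ΔQ ≈ Ed × %ΔP = (-0.64) × (+5.71%) = -3.6544%
%ΔTR ≈ %ΔP + %ΔQ = (+5.71%) + (-3.6544%) = +2.0556%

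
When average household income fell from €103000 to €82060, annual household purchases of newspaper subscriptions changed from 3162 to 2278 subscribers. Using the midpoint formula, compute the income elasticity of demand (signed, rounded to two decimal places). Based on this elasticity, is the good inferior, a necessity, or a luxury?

%ΔQ = (2278 − 3162)/[( 3162 + 2278)/2] = -884/2720 = -0.325
%ΔIncome = (82060 − 103000)/[( 103000 + 82060)/2] = -20940/92530 = -0.226304…
E_income = (-884/2720) / (-20940/92530) = 1.4361…
E_income > 1 ⇒ normal good, luxury.

1.44; luxury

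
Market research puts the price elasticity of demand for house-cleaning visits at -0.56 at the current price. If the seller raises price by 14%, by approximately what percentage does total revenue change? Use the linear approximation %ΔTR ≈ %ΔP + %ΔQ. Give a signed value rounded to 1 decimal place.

+6.2%

%ΔQ ≈ Ed × %ΔP = (-0.56) × (+14%) = -7.8400%
%ΔTR ≈ %ΔP + %ΔQ = (+14%) + (-7.8400%) = +6.1600%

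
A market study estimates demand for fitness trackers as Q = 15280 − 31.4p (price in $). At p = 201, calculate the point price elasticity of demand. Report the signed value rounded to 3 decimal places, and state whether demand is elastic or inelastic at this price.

-0.704; inelastic

dQ/dp = −31.4. At p = 201, Q = 15280 − 31.4(201) = 8968.6.
Ed = (dQ/dp)·(p/Q) = −31.4 × (201/8968.6) = -0.70372…
|Ed| = 0.704 < 1, so demand is inelastic.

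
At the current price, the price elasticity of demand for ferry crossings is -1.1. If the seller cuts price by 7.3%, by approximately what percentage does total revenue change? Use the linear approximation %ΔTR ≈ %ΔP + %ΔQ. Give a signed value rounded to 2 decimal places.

+0.73%

%ΔQ ≈ Ed × %ΔP = (-1.1) × (-7.3%) = +8.0300%
%ΔTR ≈ %ΔP + %ΔQ = (-7.3%) + (+8.0300%) = +0.7300%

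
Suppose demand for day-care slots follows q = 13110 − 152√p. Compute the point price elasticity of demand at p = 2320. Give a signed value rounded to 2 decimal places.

dq/dp = −152/(2√p) = -1.57786. At p = 2320, q = 5788.71.
Ed = (dq/dp)·(p/q) = (-1.57786) × (2320/5788.71) = -0.6323…

-0.63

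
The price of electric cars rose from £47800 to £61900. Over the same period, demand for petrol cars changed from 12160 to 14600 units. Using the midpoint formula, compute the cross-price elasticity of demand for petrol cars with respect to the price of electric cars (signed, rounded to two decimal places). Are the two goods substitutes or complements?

0.71; substitutes

%ΔQ_{petrol cars} = (14600 − 12160)/avg = 2440/13380 = 0.182361…
%ΔP_{electric cars} = (61900 − 47800)/avg = 14100/54850 = 0.257064…
E_cross = (2440/13380) / (14100/54850) = 0.7094…
E_cross > 0 ⇒ the goods are substitutes.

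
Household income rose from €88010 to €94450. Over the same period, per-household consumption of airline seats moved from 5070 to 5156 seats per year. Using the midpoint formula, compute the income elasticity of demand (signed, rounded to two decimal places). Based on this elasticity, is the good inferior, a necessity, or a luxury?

%ΔQ = (5156 − 5070)/[( 5070 + 5156)/2] = 86/5113 = 0.016819…
%ΔIncome = (94450 − 88010)/[( 88010 + 94450)/2] = 6440/91230 = 0.070590…
E_income = (86/5113) / (6440/91230) = 0.2382…
0 < E_income < 1 ⇒ normal good, necessity.

0.24; necessity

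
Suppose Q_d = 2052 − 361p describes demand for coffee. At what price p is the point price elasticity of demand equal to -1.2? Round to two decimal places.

Ed = −361p/(2052 − 361p). Set this equal to -1.2:
361p = 1.2·(2052 − 361p) ⇒ 361p(1 + 1.2) = 1.2·2052
p = 1.2·2052 / (361·2.2) = 3.1004…

3.10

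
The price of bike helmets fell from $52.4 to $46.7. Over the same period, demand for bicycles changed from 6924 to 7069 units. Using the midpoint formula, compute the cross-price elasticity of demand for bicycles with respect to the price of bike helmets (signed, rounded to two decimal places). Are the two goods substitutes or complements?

-0.18; complements

%ΔQ_{bicycles} = (7069 − 6924)/avg = 145/6996.5 = 0.020724…
%ΔP_{bike helmets} = (46.7 − 52.4)/avg = -5.7/49.55 = -0.115035…
E_cross = (145/6996.5) / (-5.7/49.55) = -0.1801…
E_cross < 0 ⇒ the goods are complements.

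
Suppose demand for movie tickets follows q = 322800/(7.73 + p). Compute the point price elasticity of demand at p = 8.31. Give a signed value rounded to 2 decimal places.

-0.52

dq/dp = −322800/(7.73 + p)² = -1254.66. At p = 8.31, q = 20124.7.
Ed = (dq/dp)·(p/q) = (-1254.66) × (8.31/20124.7) = -0.5180…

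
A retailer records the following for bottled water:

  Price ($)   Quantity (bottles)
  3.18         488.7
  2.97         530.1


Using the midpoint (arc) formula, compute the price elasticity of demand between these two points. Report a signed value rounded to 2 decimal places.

%ΔQ = (530.1 − 488.7) / [(488.7 + 530.1)/2] = 41.4/509.4 = 0.081272…
%ΔP = (2.97 − 3.18) / [(3.18 + 2.97)/2] = -0.21/3.075 = -0.068292…
Arc Ed = %ΔQ / %ΔP = (41.4/509.4) / (-0.21/3.075) = -1.1900…

-1.19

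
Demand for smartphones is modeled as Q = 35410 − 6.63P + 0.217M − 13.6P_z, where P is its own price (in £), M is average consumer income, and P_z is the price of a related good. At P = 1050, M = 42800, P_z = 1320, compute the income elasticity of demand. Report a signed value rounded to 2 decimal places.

At the given values, Q = 35410 − 6.63(1050) + 0.217(42800) − 13.6(1320) = 19784.1.
∂Q/∂M = 0.217.
E = (0.217) × (42800/19784.1) = 0.4694…

0.47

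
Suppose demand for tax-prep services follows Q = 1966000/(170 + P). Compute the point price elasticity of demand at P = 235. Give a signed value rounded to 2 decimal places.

dQ/dP = −1966000/(170 + P)² = -11.986. At P = 235, Q = 4854.32.
Ed = (dQ/dP)·(P/Q) = (-11.986) × (235/4854.32) = -0.5802…

-0.58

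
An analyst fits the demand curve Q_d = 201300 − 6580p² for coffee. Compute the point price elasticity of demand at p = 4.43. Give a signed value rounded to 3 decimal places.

-3.579

dQ_d/dp = −2·6580·p = -58298.8. At p = 4.43, Q_d = 72168.158.
Ed = (dQ_d/dp)·(p/Q_d) = (-58298.8) × (4.43/72168.158) = -3.57863…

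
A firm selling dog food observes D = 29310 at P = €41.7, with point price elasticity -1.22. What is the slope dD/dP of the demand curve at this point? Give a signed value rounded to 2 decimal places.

-857.51

Ed = (dD/dP)·(P/D) ⇒ dD/dP = Ed·D/P = (-1.22)·29310/41.7 = -857.5107…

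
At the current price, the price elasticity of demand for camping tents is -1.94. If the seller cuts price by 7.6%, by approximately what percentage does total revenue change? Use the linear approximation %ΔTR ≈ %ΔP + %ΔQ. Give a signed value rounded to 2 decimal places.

%ΔQ ≈ Ed × %ΔP = (-1.94) × (-7.6%) = +14.7440%
%ΔTR ≈ %ΔP + %ΔQ = (-7.6%) + (+14.7440%) = +7.1440%

+7.14%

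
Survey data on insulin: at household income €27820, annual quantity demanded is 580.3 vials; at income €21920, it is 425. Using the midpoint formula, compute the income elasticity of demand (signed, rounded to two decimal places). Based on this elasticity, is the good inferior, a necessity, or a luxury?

1.30; luxury

%ΔQ = (425 − 580.3)/[( 580.3 + 425)/2] = -155.3/502.65 = -0.308962…
%ΔIncome = (21920 − 27820)/[( 27820 + 21920)/2] = -5900/24870 = -0.237233…
E_income = (-155.3/502.65) / (-5900/24870) = 1.3023…
E_income > 1 ⇒ normal good, luxury.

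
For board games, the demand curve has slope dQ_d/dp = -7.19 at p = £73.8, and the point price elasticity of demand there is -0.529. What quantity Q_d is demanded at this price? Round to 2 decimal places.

Ed = (dQ_d/dp)·(p/Q_d) ⇒ Q_d = (dQ_d/dp)·p/Ed = (-7.19)·73.8/(-0.529) = 1003.0661…

1003.07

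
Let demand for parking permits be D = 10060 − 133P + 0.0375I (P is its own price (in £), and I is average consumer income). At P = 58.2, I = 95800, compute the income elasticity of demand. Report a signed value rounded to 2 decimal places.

At the given values, D = 10060 − 133(58.2) + 0.0375(95800) = 5911.9.
∂D/∂I = 0.0375.
E = (0.0375) × (95800/5911.9) = 0.6076…

0.61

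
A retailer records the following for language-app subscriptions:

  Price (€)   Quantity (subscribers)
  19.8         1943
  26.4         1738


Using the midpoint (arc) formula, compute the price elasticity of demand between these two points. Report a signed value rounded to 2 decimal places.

-0.39

%ΔQ = (1738 − 1943) / [(1943 + 1738)/2] = -205/1840.5 = -0.111382…
%ΔP = (26.4 − 19.8) / [(19.8 + 26.4)/2] = 6.6/23.1 = 0.285714…
Arc Ed = %ΔQ / %ΔP = (-205/1840.5) / (6.6/23.1) = -0.3898…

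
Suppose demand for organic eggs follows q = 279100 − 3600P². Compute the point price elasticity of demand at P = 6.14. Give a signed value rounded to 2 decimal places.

dq/dP = −2·3600·P = -44208. At P = 6.14, q = 143381.44.
Ed = (dq/dP)·(P/q) = (-44208) × (6.14/143381.44) = -1.8931…

-1.89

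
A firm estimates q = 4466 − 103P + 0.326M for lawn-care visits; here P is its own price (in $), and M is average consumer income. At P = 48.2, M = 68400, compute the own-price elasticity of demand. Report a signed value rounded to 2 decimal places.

-0.23

At the given values, q = 4466 − 103(48.2) + 0.326(68400) = 21799.8.
∂q/∂P = −103.
E = (-103) × (48.2/21799.8) = -0.2277…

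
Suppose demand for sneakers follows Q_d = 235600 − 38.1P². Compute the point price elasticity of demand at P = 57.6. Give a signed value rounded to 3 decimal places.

-2.315

dQ_d/dP = −2·38.1·P = -4389.12. At P = 57.6, Q_d = 109193.344.
Ed = (dQ_d/dP)·(P/Q_d) = (-4389.12) × (57.6/109193.344) = -2.31528…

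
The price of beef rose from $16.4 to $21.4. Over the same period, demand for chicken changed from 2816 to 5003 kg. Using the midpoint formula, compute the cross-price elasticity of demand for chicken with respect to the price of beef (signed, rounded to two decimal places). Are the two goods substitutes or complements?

%ΔQ_{chicken} = (5003 − 2816)/avg = 2187/3909.5 = 0.559406…
%ΔP_{beef} = (21.4 − 16.4)/avg = 5/18.9 = 0.264550…
E_cross = (2187/3909.5) / (5/18.9) = 2.1145…
E_cross > 0 ⇒ the goods are substitutes.

2.11; substitutes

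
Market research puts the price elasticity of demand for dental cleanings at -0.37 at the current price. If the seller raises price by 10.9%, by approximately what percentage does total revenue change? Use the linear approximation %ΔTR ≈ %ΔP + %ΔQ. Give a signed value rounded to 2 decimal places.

%ΔQ ≈ Ed × %ΔP = (-0.37) × (+10.9%) = -4.0330%
%ΔTR ≈ %ΔP + %ΔQ = (+10.9%) + (-4.0330%) = +6.8670%

+6.87%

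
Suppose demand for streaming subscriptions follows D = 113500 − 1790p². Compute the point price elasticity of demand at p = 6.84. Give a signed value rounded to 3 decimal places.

dD/dp = −2·1790·p = -24487.2. At p = 6.84, D = 29753.776.
Ed = (dD/dp)·(p/D) = (-24487.2) × (6.84/29753.776) = -5.62928…

-5.629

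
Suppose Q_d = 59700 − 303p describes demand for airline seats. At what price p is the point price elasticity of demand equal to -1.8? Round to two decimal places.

126.66

Ed = −303p/(59700 − 303p). Set this equal to -1.8:
303p = 1.8·(59700 − 303p) ⇒ 303p(1 + 1.8) = 1.8·59700
p = 1.8·59700 / (303·2.8) = 126.6619…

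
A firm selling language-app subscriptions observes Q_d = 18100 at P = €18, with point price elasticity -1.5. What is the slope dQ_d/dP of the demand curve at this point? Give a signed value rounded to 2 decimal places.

-1508.33

Ed = (dQ_d/dP)·(P/Q_d) ⇒ dQ_d/dP = Ed·Q_d/P = (-1.5)·18100/18 = -1508.3333…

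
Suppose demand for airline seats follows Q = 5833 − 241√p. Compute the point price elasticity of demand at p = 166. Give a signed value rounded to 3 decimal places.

dQ/dp = −241/(2√p) = -9.35261. At p = 166, Q = 2727.93.
Ed = (dQ/dp)·(p/Q) = (-9.35261) × (166/2727.93) = -0.56912…

-0.569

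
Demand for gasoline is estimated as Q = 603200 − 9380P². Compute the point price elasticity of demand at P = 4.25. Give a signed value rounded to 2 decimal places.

dQ/dP = −2·9380·P = -79730. At P = 4.25, Q = 433773.75.
Ed = (dQ/dP)·(P/Q) = (-79730) × (4.25/433773.75) = -0.7811…

-0.78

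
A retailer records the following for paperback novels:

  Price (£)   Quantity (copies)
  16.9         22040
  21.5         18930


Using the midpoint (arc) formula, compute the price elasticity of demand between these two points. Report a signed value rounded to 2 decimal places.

%ΔQ = (18930 − 22040) / [(22040 + 18930)/2] = -3110/20485 = -0.151818…
%ΔP = (21.5 − 16.9) / [(16.9 + 21.5)/2] = 4.6/19.2 = 0.239583…
Arc Ed = %ΔQ / %ΔP = (-3110/20485) / (4.6/19.2) = -0.6336…

-0.63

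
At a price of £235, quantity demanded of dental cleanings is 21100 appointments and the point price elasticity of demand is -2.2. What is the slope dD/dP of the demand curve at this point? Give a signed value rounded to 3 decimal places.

Ed = (dD/dP)·(P/D) ⇒ dD/dP = Ed·D/P = (-2.2)·21100/235 = -197.53191…

-197.532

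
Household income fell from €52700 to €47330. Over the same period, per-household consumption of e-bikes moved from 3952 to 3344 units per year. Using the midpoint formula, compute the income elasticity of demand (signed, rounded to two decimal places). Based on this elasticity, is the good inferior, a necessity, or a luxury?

1.55; luxury

%ΔQ = (3344 − 3952)/[( 3952 + 3344)/2] = -608/3648 = -0.166666…
%ΔIncome = (47330 − 52700)/[( 52700 + 47330)/2] = -5370/50015 = -0.107367…
E_income = (-608/3648) / (-5370/50015) = 1.5522…
E_income > 1 ⇒ normal good, luxury.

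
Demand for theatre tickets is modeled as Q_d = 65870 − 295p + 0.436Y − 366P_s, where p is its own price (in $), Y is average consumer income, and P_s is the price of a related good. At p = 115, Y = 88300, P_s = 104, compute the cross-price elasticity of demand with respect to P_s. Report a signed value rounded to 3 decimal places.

At the given values, Q_d = 65870 − 295(115) + 0.436(88300) − 366(104) = 32379.8.
∂Q_d/∂P_s = -366.
E = (-366) × (104/32379.8) = -1.17554…

-1.176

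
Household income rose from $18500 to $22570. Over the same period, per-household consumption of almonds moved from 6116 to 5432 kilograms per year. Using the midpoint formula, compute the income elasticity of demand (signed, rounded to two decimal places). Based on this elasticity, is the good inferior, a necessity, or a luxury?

-0.60; inferior

%ΔQ = (5432 − 6116)/[( 6116 + 5432)/2] = -684/5774 = -0.118462…
%ΔIncome = (22570 − 18500)/[( 18500 + 22570)/2] = 4070/20535 = 0.198198…
E_income = (-684/5774) / (4070/20535) = -0.5976…
E_income < 0 ⇒ inferior good.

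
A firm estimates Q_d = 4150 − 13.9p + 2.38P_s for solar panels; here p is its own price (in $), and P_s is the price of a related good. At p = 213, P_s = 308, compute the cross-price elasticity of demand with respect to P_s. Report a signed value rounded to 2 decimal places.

At the given values, Q_d = 4150 − 13.9(213) + 2.38(308) = 1922.34.
∂Q_d/∂P_s = 2.38.
E = (2.38) × (308/1922.34) = 0.3813…

0.38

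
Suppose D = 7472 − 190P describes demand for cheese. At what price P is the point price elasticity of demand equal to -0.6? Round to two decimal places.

Ed = −190P/(7472 − 190P). Set this equal to -0.6:
190P = 0.6·(7472 − 190P) ⇒ 190P(1 + 0.6) = 0.6·7472
P = 0.6·7472 / (190·1.6) = 14.7473…

14.75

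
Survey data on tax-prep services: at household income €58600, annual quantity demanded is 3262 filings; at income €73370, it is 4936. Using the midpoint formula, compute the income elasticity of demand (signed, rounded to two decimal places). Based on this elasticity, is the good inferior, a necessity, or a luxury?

%ΔQ = (4936 − 3262)/[( 3262 + 4936)/2] = 1674/4099 = 0.408392…
%ΔIncome = (73370 − 58600)/[( 58600 + 73370)/2] = 14770/65985 = 0.223838…
E_income = (1674/4099) / (14770/65985) = 1.8244…
E_income > 1 ⇒ normal good, luxury.

1.82; luxury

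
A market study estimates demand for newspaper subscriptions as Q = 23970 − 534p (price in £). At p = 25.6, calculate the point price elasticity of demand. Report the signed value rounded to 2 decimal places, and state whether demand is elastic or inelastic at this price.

dQ/dp = −534. At p = 25.6, Q = 23970 − 534(25.6) = 10299.6.
Ed = (dQ/dp)·(p/Q) = −534 × (25.6/10299.6) = -1.3272…
|Ed| = 1.33 > 1, so demand is elastic.

-1.33; elastic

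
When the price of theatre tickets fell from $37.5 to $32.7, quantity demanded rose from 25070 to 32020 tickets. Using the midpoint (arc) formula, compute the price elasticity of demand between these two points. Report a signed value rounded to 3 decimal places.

-1.780

%ΔQ = (32020 − 25070) / [(25070 + 32020)/2] = 6950/28545 = 0.243475…
%ΔP = (32.7 − 37.5) / [(37.5 + 32.7)/2] = -4.8/35.1 = -0.136752…
Arc Ed = %ΔQ / %ΔP = (6950/28545) / (-4.8/35.1) = -1.78041…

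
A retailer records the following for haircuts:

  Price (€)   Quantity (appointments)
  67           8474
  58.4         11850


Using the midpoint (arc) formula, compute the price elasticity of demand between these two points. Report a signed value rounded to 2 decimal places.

%ΔQ = (11850 − 8474) / [(8474 + 11850)/2] = 3376/10162 = 0.332218…
%ΔP = (58.4 − 67) / [(67 + 58.4)/2] = -8.6/62.7 = -0.137161…
Arc Ed = %ΔQ / %ΔP = (3376/10162) / (-8.6/62.7) = -2.4221…

-2.42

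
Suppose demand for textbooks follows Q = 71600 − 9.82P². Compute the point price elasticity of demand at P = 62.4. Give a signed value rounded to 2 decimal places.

-2.29

dQ/dP = −2·9.82·P = -1225.536. At P = 62.4, Q = 33363.2768.
Ed = (dQ/dP)·(P/Q) = (-1225.536) × (62.4/33363.2768) = -2.2921…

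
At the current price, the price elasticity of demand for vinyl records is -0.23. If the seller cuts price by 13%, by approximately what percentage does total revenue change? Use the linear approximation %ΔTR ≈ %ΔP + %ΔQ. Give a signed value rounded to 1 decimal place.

%ΔQ ≈ Ed × %ΔP = (-0.23) × (-13%) = +2.9900%
%ΔTR ≈ %ΔP + %ΔQ = (-13%) + (+2.9900%) = -10.0100%

-10.0%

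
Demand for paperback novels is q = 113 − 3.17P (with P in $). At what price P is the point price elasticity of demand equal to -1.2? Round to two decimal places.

Ed = −3.17P/(113 − 3.17P). Set this equal to -1.2:
3.17P = 1.2·(113 − 3.17P) ⇒ 3.17P(1 + 1.2) = 1.2·113
P = 1.2·113 / (3.17·2.2) = 19.4436…

19.44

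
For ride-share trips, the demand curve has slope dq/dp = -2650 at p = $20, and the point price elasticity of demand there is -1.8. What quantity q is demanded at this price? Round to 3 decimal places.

29444.444

Ed = (dq/dp)·(p/q) ⇒ q = (dq/dp)·p/Ed = (-2650)·20/(-1.8) = 29444.44444…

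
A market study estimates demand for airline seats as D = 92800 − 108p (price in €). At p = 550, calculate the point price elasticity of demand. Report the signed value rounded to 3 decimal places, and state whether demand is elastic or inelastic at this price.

dD/dp = −108. At p = 550, D = 92800 − 108(550) = 33400.
Ed = (dD/dp)·(p/D) = −108 × (550/33400) = -1.77844…
|Ed| = 1.778 > 1, so demand is elastic.

-1.778; elastic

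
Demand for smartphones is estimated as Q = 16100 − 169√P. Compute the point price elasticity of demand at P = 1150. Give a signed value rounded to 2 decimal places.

-0.28

dQ/dP = −169/(2√P) = -2.49177. At P = 1150, Q = 10368.9.
Ed = (dQ/dP)·(P/Q) = (-2.49177) × (1150/10368.9) = -0.2763…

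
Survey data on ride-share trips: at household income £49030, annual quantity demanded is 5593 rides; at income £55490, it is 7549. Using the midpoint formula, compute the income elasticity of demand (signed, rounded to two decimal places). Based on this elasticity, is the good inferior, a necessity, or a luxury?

2.41; luxury

%ΔQ = (7549 − 5593)/[( 5593 + 7549)/2] = 1956/6571 = 0.297671…
%ΔIncome = (55490 − 49030)/[( 49030 + 55490)/2] = 6460/52260 = 0.123612…
E_income = (1956/6571) / (6460/52260) = 2.4080…
E_income > 1 ⇒ normal good, luxury.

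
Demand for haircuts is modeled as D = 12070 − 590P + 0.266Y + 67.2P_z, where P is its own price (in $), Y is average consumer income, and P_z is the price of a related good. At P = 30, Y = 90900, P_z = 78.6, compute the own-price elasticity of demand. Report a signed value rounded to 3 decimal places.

At the given values, D = 12070 − 590(30) + 0.266(90900) + 67.2(78.6) = 23831.32.
∂D/∂P = −590.
E = (-590) × (30/23831.32) = -0.74272…

-0.743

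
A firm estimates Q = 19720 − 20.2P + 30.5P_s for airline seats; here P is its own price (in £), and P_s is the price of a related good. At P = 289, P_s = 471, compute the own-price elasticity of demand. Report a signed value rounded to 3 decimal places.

-0.207

At the given values, Q = 19720 − 20.2(289) + 30.5(471) = 28247.7.
∂Q/∂P = −20.2.
E = (-20.2) × (289/28247.7) = -0.20666…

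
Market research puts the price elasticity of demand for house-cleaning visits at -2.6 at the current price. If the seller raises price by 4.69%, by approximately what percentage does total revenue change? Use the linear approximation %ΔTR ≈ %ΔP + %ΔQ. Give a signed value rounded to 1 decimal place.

%ΔQ ≈ Ed × %ΔP = (-2.6) × (+4.69%) = -12.1940%
%ΔTR ≈ %ΔP + %ΔQ = (+4.69%) + (-12.1940%) = -7.5040%

-7.5%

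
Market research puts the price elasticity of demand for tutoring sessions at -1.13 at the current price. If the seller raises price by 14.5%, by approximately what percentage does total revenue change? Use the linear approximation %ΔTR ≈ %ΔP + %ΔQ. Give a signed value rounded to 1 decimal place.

-1.9%

%ΔQ ≈ Ed × %ΔP = (-1.13) × (+14.5%) = -16.3850%
%ΔTR ≈ %ΔP + %ΔQ = (+14.5%) + (-16.3850%) = -1.8850%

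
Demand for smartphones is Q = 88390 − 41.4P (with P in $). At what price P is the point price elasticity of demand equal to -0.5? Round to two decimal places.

711.67

Ed = −41.4P/(88390 − 41.4P). Set this equal to -0.5:
41.4P = 0.5·(88390 − 41.4P) ⇒ 41.4P(1 + 0.5) = 0.5·88390
P = 0.5·88390 / (41.4·1.5) = 711.6747…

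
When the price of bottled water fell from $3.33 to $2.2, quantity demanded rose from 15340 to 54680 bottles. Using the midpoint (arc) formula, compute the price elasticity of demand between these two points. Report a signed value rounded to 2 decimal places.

%ΔQ = (54680 − 15340) / [(15340 + 54680)/2] = 39340/35010 = 1.123678…
%ΔP = (2.2 − 3.33) / [(3.33 + 2.2)/2] = -1.13/2.765 = -0.408679…
Arc Ed = %ΔQ / %ΔP = (39340/35010) / (-1.13/2.765) = -2.7495…

-2.75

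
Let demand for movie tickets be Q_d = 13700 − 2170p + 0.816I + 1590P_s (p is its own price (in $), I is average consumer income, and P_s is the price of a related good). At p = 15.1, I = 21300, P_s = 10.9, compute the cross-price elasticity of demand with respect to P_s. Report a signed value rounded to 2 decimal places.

At the given values, Q_d = 13700 − 2170(15.1) + 0.816(21300) + 1590(10.9) = 15644.8.
∂Q_d/∂P_s = 1590.
E = (1590) × (10.9/15644.8) = 1.1077…

1.11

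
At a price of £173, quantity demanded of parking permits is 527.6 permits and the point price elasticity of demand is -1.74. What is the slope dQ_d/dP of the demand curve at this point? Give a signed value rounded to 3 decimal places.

Ed = (dQ_d/dP)·(P/Q_d) ⇒ dQ_d/dP = Ed·Q_d/P = (-1.74)·527.6/173 = -5.30649…

-5.306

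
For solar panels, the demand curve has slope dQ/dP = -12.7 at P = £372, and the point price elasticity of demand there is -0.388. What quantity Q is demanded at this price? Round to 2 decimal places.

Ed = (dQ/dP)·(P/Q) ⇒ Q = (dQ/dP)·P/Ed = (-12.7)·372/(-0.388) = 12176.2886…

12176.29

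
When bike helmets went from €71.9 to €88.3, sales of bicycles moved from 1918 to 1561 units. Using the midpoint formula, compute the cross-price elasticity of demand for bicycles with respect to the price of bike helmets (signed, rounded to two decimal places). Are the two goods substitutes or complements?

-1.00; complements

%ΔQ_{bicycles} = (1561 − 1918)/avg = -357/1739.5 = -0.205231…
%ΔP_{bike helmets} = (88.3 − 71.9)/avg = 16.4/80.1 = 0.204744…
E_cross = (-357/1739.5) / (16.4/80.1) = -1.0023…
E_cross < 0 ⇒ the goods are complements.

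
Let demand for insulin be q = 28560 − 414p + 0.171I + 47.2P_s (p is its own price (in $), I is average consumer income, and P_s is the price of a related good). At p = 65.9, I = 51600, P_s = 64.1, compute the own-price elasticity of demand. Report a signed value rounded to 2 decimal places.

At the given values, q = 28560 − 414(65.9) + 0.171(51600) + 47.2(64.1) = 13126.52.
∂q/∂p = −414.
E = (-414) × (65.9/13126.52) = -2.0784…

-2.08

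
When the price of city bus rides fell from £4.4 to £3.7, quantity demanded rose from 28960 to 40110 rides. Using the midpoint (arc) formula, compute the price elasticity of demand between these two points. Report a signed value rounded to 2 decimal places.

-1.87

%ΔQ = (40110 − 28960) / [(28960 + 40110)/2] = 11150/34535 = 0.322860…
%ΔP = (3.7 − 4.4) / [(4.4 + 3.7)/2] = -0.7/4.05 = -0.172839…
Arc Ed = %ΔQ / %ΔP = (11150/34535) / (-0.7/4.05) = -1.8679…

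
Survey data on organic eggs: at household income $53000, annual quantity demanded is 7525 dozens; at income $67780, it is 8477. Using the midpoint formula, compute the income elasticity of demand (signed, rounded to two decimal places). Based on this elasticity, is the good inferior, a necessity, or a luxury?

%ΔQ = (8477 − 7525)/[( 7525 + 8477)/2] = 952/8001 = 0.118985…
%ΔIncome = (67780 − 53000)/[( 53000 + 67780)/2] = 14780/60390 = 0.244742…
E_income = (952/8001) / (14780/60390) = 0.4861…
0 < E_income < 1 ⇒ normal good, necessity.

0.49; necessity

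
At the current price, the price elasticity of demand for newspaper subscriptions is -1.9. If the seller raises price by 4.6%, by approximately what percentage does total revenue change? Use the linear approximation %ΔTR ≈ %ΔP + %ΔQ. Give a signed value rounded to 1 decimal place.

%ΔQ ≈ Ed × %ΔP = (-1.9) × (+4.6%) = -8.7400%
%ΔTR ≈ %ΔP + %ΔQ = (+4.6%) + (-8.7400%) = -4.1400%

-4.1%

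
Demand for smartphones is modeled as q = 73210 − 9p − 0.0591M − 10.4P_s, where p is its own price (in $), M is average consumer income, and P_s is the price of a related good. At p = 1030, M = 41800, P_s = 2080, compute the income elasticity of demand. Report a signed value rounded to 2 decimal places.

At the given values, q = 73210 − 9(1030) − 0.0591(41800) − 10.4(2080) = 39837.62.
∂q/∂M = -0.0591.
E = (-0.0591) × (41800/39837.62) = -0.0620…

-0.06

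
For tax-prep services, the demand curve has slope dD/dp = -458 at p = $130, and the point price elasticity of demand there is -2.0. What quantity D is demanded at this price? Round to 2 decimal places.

Ed = (dD/dp)·(p/D) ⇒ D = (dD/dp)·p/Ed = (-458)·130/(-2.0) = 29770

29770.00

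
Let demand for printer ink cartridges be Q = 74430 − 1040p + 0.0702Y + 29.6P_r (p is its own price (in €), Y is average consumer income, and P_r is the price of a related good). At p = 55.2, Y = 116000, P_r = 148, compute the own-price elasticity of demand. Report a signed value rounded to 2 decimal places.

-1.94

At the given values, Q = 74430 − 1040(55.2) + 0.0702(116000) + 29.6(148) = 29546.
∂Q/∂p = −1040.
E = (-1040) × (55.2/29546) = -1.9430…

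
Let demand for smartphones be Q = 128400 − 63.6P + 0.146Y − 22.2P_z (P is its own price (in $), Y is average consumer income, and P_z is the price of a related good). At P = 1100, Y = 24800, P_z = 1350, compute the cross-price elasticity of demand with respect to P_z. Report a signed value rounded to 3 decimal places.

At the given values, Q = 128400 − 63.6(1100) + 0.146(24800) − 22.2(1350) = 32090.8.
∂Q/∂P_z = -22.2.
E = (-22.2) × (1350/32090.8) = -0.93391…

-0.934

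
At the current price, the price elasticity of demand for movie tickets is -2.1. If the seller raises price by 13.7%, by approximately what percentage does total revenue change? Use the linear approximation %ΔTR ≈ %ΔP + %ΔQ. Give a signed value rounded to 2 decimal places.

%ΔQ ≈ Ed × %ΔP = (-2.1) × (+13.7%) = -28.7700%
%ΔTR ≈ %ΔP + %ΔQ = (+13.7%) + (-28.7700%) = -15.0700%

-15.07%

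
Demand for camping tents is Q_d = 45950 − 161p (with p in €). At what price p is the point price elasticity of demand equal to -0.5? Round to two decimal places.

95.13

Ed = −161p/(45950 − 161p). Set this equal to -0.5:
161p = 0.5·(45950 − 161p) ⇒ 161p(1 + 0.5) = 0.5·45950
p = 0.5·45950 / (161·1.5) = 95.1345…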